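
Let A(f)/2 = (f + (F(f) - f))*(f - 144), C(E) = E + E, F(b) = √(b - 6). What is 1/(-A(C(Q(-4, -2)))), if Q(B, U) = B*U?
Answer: √10/2560 ≈ 0.0012353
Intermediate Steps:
F(b) = √(-6 + b)
C(E) = 2*E
A(f) = 2*√(-6 + f)*(-144 + f) (A(f) = 2*((f + (√(-6 + f) - f))*(f - 144)) = 2*(√(-6 + f)*(-144 + f)) = 2*√(-6 + f)*(-144 + f))
1/(-A(C(Q(-4, -2)))) = 1/(-2*√(-6 + 2*(-4*(-2)))*(-144 + 2*(-4*(-2)))) = 1/(-2*√(-6 + 2*8)*(-144 + 2*8)) = 1/(-2*√(-6 + 16)*(-144 + 16)) = 1/(-2*√10*(-128)) = 1/(-(-256)*√10) = 1/(256*√10) = √10/2560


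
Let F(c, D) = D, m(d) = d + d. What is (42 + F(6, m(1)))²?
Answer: 1936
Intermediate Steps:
m(d) = 2*d
(42 + F(6, m(1)))² = (42 + 2*1)² = (42 + 2)² = 44² = 1936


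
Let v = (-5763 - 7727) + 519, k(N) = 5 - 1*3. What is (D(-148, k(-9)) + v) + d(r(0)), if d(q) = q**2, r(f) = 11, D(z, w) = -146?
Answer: -12996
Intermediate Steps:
k(N) = 2 (k(N) = 5 - 3 = 2)
v = -12971 (v = -13490 + 519 = -12971)
(D(-148, k(-9)) + v) + d(r(0)) = (-146 - 12971) + 11**2 = -13117 + 121 = -12996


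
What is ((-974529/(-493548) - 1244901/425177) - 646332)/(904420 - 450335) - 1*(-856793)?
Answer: 27213866436199260646531/31762527992371220 ≈ 8.5679e+5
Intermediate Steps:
((-974529/(-493548) - 1244901/425177) - 646332)/(904420 - 450335) - 1*(-856793) = ((-974529*(-1/493548) - 1244901*1/425177) - 646332)/454085 + 856793 = ((324843/164516 - 1244901/425177) - 646332)*(1/454085) + 856793 = (-66690360705/69948419332 - 646332)*(1/454085) + 856793 = -45209968454050929/69948419332*1/454085 + 856793 = -45209968454050929/31762527992371220 + 856793 = 27213866436199260646531/31762527992371220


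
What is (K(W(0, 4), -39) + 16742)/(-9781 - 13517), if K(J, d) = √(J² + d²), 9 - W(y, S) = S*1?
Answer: -761/1059 - √1546/23298 ≈ -0.72029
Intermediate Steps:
W(y, S) = 9 - S
(K(W(0, 4), -39) + 16742)/(-9781 - 13517) = (√((9 - 1*4)² + (-39)²) + 16742)/(-9781 - 13517) = (√((9 - 4)² + 1521) + 16742)/(-23298) = (√(5² + 1521) + 16742)*(-1/23298) = (√(25 + 1521) + 16742)*(-1/23298) = (√1546 + 16742)*(-1/23298) = (16742 + √1546)*(-1/23298) = -761/1059 - √1546/23298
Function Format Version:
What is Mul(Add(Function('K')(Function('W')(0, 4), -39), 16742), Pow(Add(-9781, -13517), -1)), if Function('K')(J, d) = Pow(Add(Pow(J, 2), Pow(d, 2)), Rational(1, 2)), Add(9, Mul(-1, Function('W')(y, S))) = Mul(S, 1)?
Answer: Add(Rational(-761, 1059), Mul(Rational(-1, 23298), Pow(1546, Rational(1, 2)))) ≈ -0.72029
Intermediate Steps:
Function('W')(y, S) = Add(9, Mul(-1, S)) (Function('W')(y, S) = Add(9, Mul(-1, Mul(S, 1))) = Add(9, Mul(-1, S)))
Mul(Add(Function('K')(Function('W')(0, 4), -39), 16742), Pow(Add(-9781, -13517), -1)) = Mul(Add(Pow(Add(Pow(Add(9, Mul(-1, 4)), 2), Pow(-39, 2)), Rational(1, 2)), 16742), Pow(Add(-9781, -13517), -1)) = Mul(Add(Pow(Add(Pow(Add(9, -4), 2), 1521), Rational(1, 2)), 16742), Pow(-23298, -1)) = Mul(Add(Pow(Add(Pow(5, 2), 1521), Rational(1, 2)), 16742), Rational(-1, 23298)) = Mul(Add(Pow(Add(25, 1521), Rational(1, 2)), 16742), Rational(-1, 23298)) = Mul(Add(Pow(1546, Rational(1, 2)), 16742), Rational(-1, 23298)) = Mul(Add(16742, Pow(1546, Rational(1, 2))), Rational(-1, 23298)) = Add(Rational(-761, 1059), Mul(Rational(-1, 23298), Pow(1546, Rational(1, 2))))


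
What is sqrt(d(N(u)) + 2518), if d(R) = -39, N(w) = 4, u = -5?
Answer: sqrt(2479) ≈ 49.790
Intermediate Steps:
sqrt(d(N(u)) + 2518) = sqrt(-39 + 2518) = sqrt(2479)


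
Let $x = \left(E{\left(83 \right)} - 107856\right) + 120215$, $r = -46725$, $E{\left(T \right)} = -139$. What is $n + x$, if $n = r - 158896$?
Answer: $-193401$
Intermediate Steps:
$x = 12220$ ($x = \left(-139 - 107856\right) + 120215 = -107995 + 120215 = 12220$)
$n = -205621$ ($n = -46725 - 158896 = -205621$)
$n + x = -205621 + 12220 = -193401$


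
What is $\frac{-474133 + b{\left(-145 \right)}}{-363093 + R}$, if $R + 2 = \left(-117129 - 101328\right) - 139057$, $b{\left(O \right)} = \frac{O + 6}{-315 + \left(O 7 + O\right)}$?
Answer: $\frac{699346036}{1062898275} \approx 0.65796$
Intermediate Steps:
$b{\left(O \right)} = \frac{6 + O}{-315 + 8 O}$ ($b{\left(O \right)} = \frac{6 + O}{-315 + \left(7 O + O\right)} = \frac{6 + O}{-315 + 8 O}$)
$R = -357516$ ($R = -2 - 357514 = -357516$)
$\frac{-474133 + b{\left(-145 \right)}}{-363093 + R} = \frac{-474133 + \frac{6 - 145}{-315 + 8 \left(-145\right)}}{-363093 - 357516} = \frac{-474133 + \frac{1}{-315 - 1160} \left(-139\right)}{-720609} = \left(-474133 + \frac{1}{-1475} \left(-139\right)\right) \left(- \frac{1}{720609}\right) = \left(-474133 - - \frac{139}{1475}\right) \left(- \frac{1}{720609}\right) = \left(-474133 + \frac{139}{1475}\right) \left(- \frac{1}{720609}\right) = \left(- \frac{699346036}{1475}\right) \left(- \frac{1}{720609}\right) = \frac{699346036}{1062898275}$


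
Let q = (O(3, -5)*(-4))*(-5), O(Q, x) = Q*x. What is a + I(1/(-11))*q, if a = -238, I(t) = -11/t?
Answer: -36538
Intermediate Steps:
q = -300 (q = ((3*(-5))*(-4))*(-5) = -15*(-4)*(-5) = 60*(-5) = -300)
a + I(1/(-11))*q = -238 - 11/(1/(-11))*(-300) = -238 - 11/(-1/11)*(-300) = -238 - 11*(-11)*(-300) = -238 + 121*(-300) = -238 - 36300 = -36538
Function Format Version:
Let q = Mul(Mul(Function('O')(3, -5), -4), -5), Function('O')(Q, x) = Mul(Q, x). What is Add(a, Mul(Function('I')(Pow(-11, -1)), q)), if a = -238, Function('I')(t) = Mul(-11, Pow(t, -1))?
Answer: -36538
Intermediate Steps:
q = -300 (q = Mul(Mul(Mul(3, -5), -4), -5) = Mul(Mul(-15, -4), -5) = Mul(60, -5) = -300)
Add(a, Mul(Function('I')(Pow(-11, -1)), q)) = Add(-238, Mul(Mul(-11, Pow(Pow(-11, -1), -1)), -300)) = Add(-238, Mul(Mul(-11, Pow(Rational(-1, 11), -1)), -300)) = Add(-238, Mul(Mul(-11, -11), -300)) = Add(-238, Mul(121, -300)) = Add(-238, -36300) = -36538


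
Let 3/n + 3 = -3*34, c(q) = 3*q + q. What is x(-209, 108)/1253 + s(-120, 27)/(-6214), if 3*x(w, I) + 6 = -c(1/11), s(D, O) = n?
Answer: -2168993/1284713430 ≈ -0.0016883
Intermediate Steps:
c(q) = 4*q
n = -1/35 (n = 3/(-3 - 3*34) = 3/(-3 - 102) = 3/(-105) = 3*(-1/105) = -1/35 ≈ -0.028571)
s(D, O) = -1/35
x(w, I) = -70/33 (x(w, I) = -2 + (-4/11)/3 = -2 + (-1*4/11)/3 = -2 + (⅓)*(-4/11) = -2 - 4/33 = -70/33)
x(-209, 108)/1253 + s(-120, 27)/(-6214) = -70/33/1253 - 1/35/(-6214) = -70/33*1/1253 - 1/35*(-1/6214) = -10/5907 + 1/217490 = -2168993/1284713430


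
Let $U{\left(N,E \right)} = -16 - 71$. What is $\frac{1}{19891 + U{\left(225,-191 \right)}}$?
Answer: $\frac{1}{19804} \approx 5.0495 \cdot 10^{-5}$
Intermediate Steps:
$U{\left(N,E \right)} = -87$ ($U{\left(N,E \right)} = -16 - 71 = -87$)
$\frac{1}{19891 + U{\left(225,-191 \right)}} = \frac{1}{19891 - 87} = \frac{1}{19804}$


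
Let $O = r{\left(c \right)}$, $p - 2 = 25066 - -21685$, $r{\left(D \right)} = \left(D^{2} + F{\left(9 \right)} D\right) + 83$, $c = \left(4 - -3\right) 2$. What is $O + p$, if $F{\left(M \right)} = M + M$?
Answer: $47284$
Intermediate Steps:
$F{\left(M \right)} = 2 M$
$c = 14$ ($c = \left(4 + 3\right) 2 = 7 \cdot 2 = 14$)
$r{\left(D \right)} = 83 + D^{2} + 18 D$ ($r{\left(D \right)} = \left(D^{2} + 2 \cdot 9 D\right) + 83 = \left(D^{2} + 18 D\right) + 83 = 83 + D^{2} + 18 D$)
$p = 46753$ ($p = 2 + \left(25066 - -21685\right) = 2 + \left(25066 + 21685\right) = 2 + 46751 = 46753$)
$O = 531$ ($O = 83 + 14^{2} + 18 \cdot 14 = 83 + 196 + 252 = 531$)
$O + p = 531 + 46753 = 47284$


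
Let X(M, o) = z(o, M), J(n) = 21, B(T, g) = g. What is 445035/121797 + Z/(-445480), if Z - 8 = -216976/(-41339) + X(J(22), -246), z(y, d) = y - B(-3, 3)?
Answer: 2732272344881477/747658911734280 ≈ 3.6544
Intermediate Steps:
z(y, d) = -3 + y (z(y, d) = y - 1*3 = y - 3 = -3 + y)
X(M, o) = -3 + o
Z = -9745723/41339 (Z = 8 + (-216976/(-41339) + (-3 - 246)) = 8 + (-216976*(-1/41339) - 249) = 8 + (216976/41339 - 249) = 8 - 10076435/41339 = -9745723/41339 ≈ -235.75)
445035/121797 + Z/(-445480) = 445035/121797 - 9745723/41339/(-445480) = 445035*(1/121797) - 9745723/41339*(-1/445480) = 148345/40599 + 9745723/18415697720 = 2732272344881477/747658911734280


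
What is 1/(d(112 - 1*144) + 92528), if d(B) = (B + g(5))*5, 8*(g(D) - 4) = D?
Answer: 8/739129 ≈ 1.0824e-5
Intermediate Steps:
g(D) = 4 + D/8
d(B) = 185/8 + 5*B (d(B) = (B + (4 + (⅛)*5))*5 = (B + (4 + 5/8))*5 = (B + 37/8)*5 = (37/8 + B)*5 = 185/8 + 5*B)
1/(d(112 - 1*144) + 92528) = 1/((185/8 + 5*(112 - 1*144)) + 92528) = 1/((185/8 + 5*(112 - 144)) + 92528) = 1/((185/8 + 5*(-32)) + 92528) = 1/((185/8 - 160) + 92528) = 1/(-1095/8 + 92528) = 1/(739129/8) = 8/739129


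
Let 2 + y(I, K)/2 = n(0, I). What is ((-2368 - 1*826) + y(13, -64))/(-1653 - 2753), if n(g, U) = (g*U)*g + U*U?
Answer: 1430/2203 ≈ 0.64911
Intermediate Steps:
n(g, U) = U² + U*g² (n(g, U) = (U*g)*g + U² = U*g² + U² = U² + U*g²)
y(I, K) = -4 + 2*I² (y(I, K) = -4 + 2*(I*(I + 0²)) = -4 + 2*(I*(I + 0)) = -4 + 2*(I*I) = -4 + 2*I²)
((-2368 - 1*826) + y(13, -64))/(-1653 - 2753) = ((-2368 - 1*826) + (-4 + 2*13²))/(-1653 - 2753) = ((-2368 - 826) + (-4 + 2*169))/(-4406) = (-3194 + (-4 + 338))*(-1/4406) = (-3194 + 334)*(-1/4406) = -2860*(-1/4406) = 1430/2203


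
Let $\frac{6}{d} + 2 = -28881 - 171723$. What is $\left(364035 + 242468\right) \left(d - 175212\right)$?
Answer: $- \frac{10658859146321217}{100303} \approx -1.0627 \cdot 10^{11}$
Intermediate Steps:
$d = - \frac{3}{100303}$ ($d = \frac{6}{-2 - 200604} = \frac{6}{-200606} = 6 \left(- \frac{1}{200606}\right) = - \frac{3}{100303} \approx -2.9909 \cdot 10^{-5}$)
$\left(364035 + 242468\right) \left(d - 175212\right) = \left(364035 + 242468\right) \left(- \frac{3}{100303} - 175212\right) = 606503 \left(- \frac{17574289239}{100303}\right) = - \frac{10658859146321217}{100303}$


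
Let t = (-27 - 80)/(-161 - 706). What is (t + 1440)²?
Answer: 1558969496569/751689 ≈ 2.0740e+6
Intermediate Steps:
t = 107/867 (t = -107/(-867) = -107*(-1/867) = 107/867 ≈ 0.12341)
(t + 1440)² = (107/867 + 1440)² = (1248587/867)² = 1558969496569/751689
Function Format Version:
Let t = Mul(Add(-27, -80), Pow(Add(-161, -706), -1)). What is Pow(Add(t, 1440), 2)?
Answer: Rational(1558969496569, 751689) ≈ 2.0740e+6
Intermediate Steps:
t = Rational(107, 867) (t = Mul(-107, Pow(-867, -1)) = Mul(-107, Rational(-1, 867)) = Rational(107, 867) ≈ 0.12341)
Pow(Add(t, 1440), 2) = Pow(Add(Rational(107, 867), 1440), 2) = Pow(Rational(1248587, 867), 2) = Rational(1558969496569, 751689)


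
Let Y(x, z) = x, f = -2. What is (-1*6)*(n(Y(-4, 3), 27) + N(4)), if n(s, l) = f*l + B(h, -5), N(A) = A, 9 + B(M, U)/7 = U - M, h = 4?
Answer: 1056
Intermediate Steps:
B(M, U) = -63 - 7*M + 7*U (B(M, U) = -63 + 7*(U - M) = -63 + (-7*M + 7*U) = -63 - 7*M + 7*U)
n(s, l) = -126 - 2*l (n(s, l) = -2*l + (-63 - 7*4 + 7*(-5)) = -2*l + (-63 - 28 - 35) = -2*l - 126 = -126 - 2*l)
(-1*6)*(n(Y(-4, 3), 27) + N(4)) = (-1*6)*((-126 - 2*27) + 4) = -6*((-126 - 54) + 4) = -6*(-180 + 4) = -6*(-176) = 1056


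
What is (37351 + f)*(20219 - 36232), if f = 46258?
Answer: -1338830917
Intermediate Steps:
(37351 + f)*(20219 - 36232) = (37351 + 46258)*(20219 - 36232) = 83609*(-16013) = -1338830917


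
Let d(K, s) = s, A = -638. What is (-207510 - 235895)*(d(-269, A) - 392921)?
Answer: 174506028395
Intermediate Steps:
(-207510 - 235895)*(d(-269, A) - 392921) = (-207510 - 235895)*(-638 - 392921) = -443405*(-393559) = 174506028395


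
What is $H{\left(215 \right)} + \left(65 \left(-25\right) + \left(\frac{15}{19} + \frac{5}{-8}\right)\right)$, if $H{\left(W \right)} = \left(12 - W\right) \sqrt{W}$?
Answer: $- \frac{246975}{152} - 203 \sqrt{215} \approx -4601.4$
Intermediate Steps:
$H{\left(W \right)} = \sqrt{W} \left(12 - W\right)$
$H{\left(215 \right)} + \left(65 \left(-25\right) + \left(\frac{15}{19} + \frac{5}{-8}\right)\right) = \sqrt{215} \left(12 - 215\right) + \left(65 \left(-25\right) + \left(\frac{15}{19} + \frac{5}{-8}\right)\right) = \sqrt{215} \left(12 - 215\right) + \left(-1625 + \left(15 \cdot \frac{1}{19} + 5 \left(- \frac{1}{8}\right)\right)\right) = \sqrt{215} \left(-203\right) + \left(-1625 + \left(\frac{15}{19} - \frac{5}{8}\right)\right) = - 203 \sqrt{215} + \left(-1625 + \frac{25}{152}\right) = - 203 \sqrt{215} - \frac{246975}{152} = - \frac{246975}{152} - 203 \sqrt{215}$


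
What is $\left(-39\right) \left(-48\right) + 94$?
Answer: $1966$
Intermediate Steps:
$\left(-39\right) \left(-48\right) + 94 = 1872 + 94 = 1966$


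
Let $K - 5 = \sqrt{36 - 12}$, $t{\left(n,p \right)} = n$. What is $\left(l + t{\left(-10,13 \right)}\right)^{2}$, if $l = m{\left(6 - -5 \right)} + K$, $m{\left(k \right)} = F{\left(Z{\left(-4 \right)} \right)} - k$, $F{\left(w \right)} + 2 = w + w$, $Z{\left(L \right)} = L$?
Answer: $700 - 104 \sqrt{6} \approx 445.25$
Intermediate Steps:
$F{\left(w \right)} = -2 + 2 w$ ($F{\left(w \right)} = -2 + \left(w + w\right) = -2 + 2 w$)
$K = 5 + 2 \sqrt{6}$ ($K = 5 + \sqrt{36 - 12} = 5 + \sqrt{24} = 5 + 2 \sqrt{6} \approx 9.899$)
$m{\left(k \right)} = -10 - k$ ($m{\left(k \right)} = \left(-2 + 2 \left(-4\right)\right) - k = \left(-2 - 8\right) - k = -10 - k$)
$l = -16 + 2 \sqrt{6}$ ($l = \left(-10 - \left(6 - -5\right)\right) + \left(5 + 2 \sqrt{6}\right) = \left(-10 - \left(6 + 5\right)\right) + \left(5 + 2 \sqrt{6}\right) = \left(-10 - 11\right) + \left(5 + 2 \sqrt{6}\right) = -21 + \left(5 + 2 \sqrt{6}\right) = -16 + 2 \sqrt{6} \approx -11.101$)
$\left(l + t{\left(-10,13 \right)}\right)^{2} = \left(\left(-16 + 2 \sqrt{6}\right) - 10\right)^{2} = \left(-26 + 2 \sqrt{6}\right)^{2}$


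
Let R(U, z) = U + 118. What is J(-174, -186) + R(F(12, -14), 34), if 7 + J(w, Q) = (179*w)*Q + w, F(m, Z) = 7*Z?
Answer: 5792995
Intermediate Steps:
J(w, Q) = -7 + w + 179*Q*w (J(w, Q) = -7 + ((179*w)*Q + w) = -7 + (179*Q*w + w) = -7 + (w + 179*Q*w) = -7 + w + 179*Q*w)
R(U, z) = 118 + U
J(-174, -186) + R(F(12, -14), 34) = (-7 - 174 + 179*(-186)*(-174)) + (118 + 7*(-14)) = (-7 - 174 + 5793156) + (118 - 98) = 5792975 + 20 = 5792995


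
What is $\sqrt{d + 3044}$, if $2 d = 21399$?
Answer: $\frac{\sqrt{54974}}{2} \approx 117.23$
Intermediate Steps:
$d = \frac{21399}{2}$ ($d = \frac{1}{2} \cdot 21399 = \frac{21399}{2} \approx 10700.0$)
$\sqrt{d + 3044} = \sqrt{\frac{21399}{2} + 3044} = \sqrt{\frac{27487}{2}} = \frac{\sqrt{54974}}{2}$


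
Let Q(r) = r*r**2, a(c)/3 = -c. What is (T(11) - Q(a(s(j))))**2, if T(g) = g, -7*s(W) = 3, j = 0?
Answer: 9265936/117649 ≈ 78.759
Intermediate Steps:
s(W) = -3/7 (s(W) = -1/7*3 = -3/7)
a(c) = -3*c (a(c) = 3*(-c) = -3*c)
Q(r) = r**3
(T(11) - Q(a(s(j))))**2 = (11 - (-3*(-3/7))**3)**2 = (11 - (9/7)**3)**2 = (11 - 1*729/343)**2 = (11 - 729/343)**2 = (3044/343)**2 = 9265936/117649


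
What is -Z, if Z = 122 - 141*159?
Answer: 22297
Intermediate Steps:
Z = -22297 (Z = 122 - 22419 = -22297)
-Z = -1*(-22297) = 22297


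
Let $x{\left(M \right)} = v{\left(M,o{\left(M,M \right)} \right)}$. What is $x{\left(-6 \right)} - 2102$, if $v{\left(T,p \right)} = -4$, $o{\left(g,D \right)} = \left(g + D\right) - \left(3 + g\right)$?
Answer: $-2106$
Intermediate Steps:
$o{\left(g,D \right)} = -3 + D$ ($o{\left(g,D \right)} = \left(D + g\right) - \left(3 + g\right) = -3 + D$)
$x{\left(M \right)} = -4$
$x{\left(-6 \right)} - 2102 = -4 - 2102 = -2106$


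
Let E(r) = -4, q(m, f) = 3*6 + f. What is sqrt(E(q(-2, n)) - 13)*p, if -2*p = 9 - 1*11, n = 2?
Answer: I*sqrt(17) ≈ 4.1231*I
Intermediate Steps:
q(m, f) = 18 + f
p = 1 (p = -(9 - 1*11)/2 = -(9 - 11)/2 = -1/2*(-2) = 1)
sqrt(E(q(-2, n)) - 13)*p = sqrt(-4 - 13)*1 = sqrt(-17)*1 = (I*sqrt(17))*1 = I*sqrt(17)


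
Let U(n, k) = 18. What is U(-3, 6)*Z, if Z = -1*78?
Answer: -1404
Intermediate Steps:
Z = -78
U(-3, 6)*Z = 18*(-78) = -1404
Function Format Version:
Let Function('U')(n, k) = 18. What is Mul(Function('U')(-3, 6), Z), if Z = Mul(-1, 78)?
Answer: -1404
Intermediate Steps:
Z = -78
Mul(Function('U')(-3, 6), Z) = Mul(18, -78) = -1404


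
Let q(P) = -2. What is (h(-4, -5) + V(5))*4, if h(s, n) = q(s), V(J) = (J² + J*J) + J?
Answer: 212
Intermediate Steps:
V(J) = J + 2*J² (V(J) = (J² + J²) + J = 2*J² + J = J + 2*J²)
h(s, n) = -2
(h(-4, -5) + V(5))*4 = (-2 + 5*(1 + 2*5))*4 = (-2 + 5*(1 + 10))*4 = (-2 + 5*11)*4 = (-2 + 55)*4 = 53*4 = 212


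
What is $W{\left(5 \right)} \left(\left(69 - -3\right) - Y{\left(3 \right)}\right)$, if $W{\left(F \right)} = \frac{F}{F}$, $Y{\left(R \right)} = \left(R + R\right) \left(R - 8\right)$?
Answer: $102$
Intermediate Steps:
$Y{\left(R \right)} = 2 R \left(-8 + R\right)$
$W{\left(F \right)} = 1$
$W{\left(5 \right)} \left(\left(69 - -3\right) - Y{\left(3 \right)}\right) = 1 \left(\left(69 - -3\right) - 2 \cdot 3 \left(-8 + 3\right)\right) = 1 \left(\left(69 + 3\right) - 2 \cdot 3 \left(-5\right)\right) = 1 \left(72 - -30\right) = 1 \left(72 + 30\right) = 1 \cdot 102 = 102$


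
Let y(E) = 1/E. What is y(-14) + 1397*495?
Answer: 9681209/14 ≈ 6.9152e+5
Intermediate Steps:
y(-14) + 1397*495 = 1/(-14) + 1397*495 = -1/14 + 691515 = 9681209/14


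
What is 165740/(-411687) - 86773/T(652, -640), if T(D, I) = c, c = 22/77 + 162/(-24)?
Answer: 1000222850488/74515347 ≈ 13423.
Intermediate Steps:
c = -181/28 (c = 22*(1/77) + 162*(-1/24) = 2/7 - 27/4 = -181/28 ≈ -6.4643)
T(D, I) = -181/28
165740/(-411687) - 86773/T(652, -640) = 165740/(-411687) - 86773/(-181/28) = 165740*(-1/411687) - 86773*(-28/181) = -165740/411687 + 2429644/181 = 1000222850488/74515347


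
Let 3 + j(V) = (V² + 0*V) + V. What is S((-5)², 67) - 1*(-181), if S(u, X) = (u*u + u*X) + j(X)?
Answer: 7034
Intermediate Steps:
j(V) = -3 + V + V² (j(V) = -3 + ((V² + 0*V) + V) = -3 + ((V² + 0) + V) = -3 + (V² + V) = -3 + (V + V²) = -3 + V + V²)
S(u, X) = -3 + X + X² + u² + X*u (S(u, X) = (u*u + u*X) + (-3 + X + X²) = (u² + X*u) + (-3 + X + X²) = -3 + X + X² + u² + X*u)
S((-5)², 67) - 1*(-181) = (-3 + 67 + 67² + ((-5)²)² + 67*(-5)²) - 1*(-181) = (-3 + 67 + 4489 + 25² + 67*25) + 181 = (-3 + 67 + 4489 + 625 + 1675) + 181 = 6853 + 181 = 7034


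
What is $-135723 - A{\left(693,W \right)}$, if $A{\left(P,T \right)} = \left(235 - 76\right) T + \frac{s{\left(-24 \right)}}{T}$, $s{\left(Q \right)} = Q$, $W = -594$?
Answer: $- \frac{4086427}{99} \approx -41277.0$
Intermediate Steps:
$A{\left(P,T \right)} = - \frac{24}{T} + 159 T$ ($A{\left(P,T \right)} = \left(235 - 76\right) T - \frac{24}{T} = 159 T - \frac{24}{T} = - \frac{24}{T} + 159 T$)
$-135723 - A{\left(693,W \right)} = -135723 - \left(- \frac{24}{-594} + 159 \left(-594\right)\right) = -135723 - \left(\left(-24\right) \left(- \frac{1}{594}\right) - 94446\right) = -135723 - \left(\frac{4}{99} - 94446\right) = -135723 - - \frac{9350150}{99} = -135723 + \frac{9350150}{99} = - \frac{4086427}{99}$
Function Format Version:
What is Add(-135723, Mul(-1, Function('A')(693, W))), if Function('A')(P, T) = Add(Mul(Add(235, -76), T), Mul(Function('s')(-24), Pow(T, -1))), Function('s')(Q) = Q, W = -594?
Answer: Rational(-4086427, 99) ≈ -41277.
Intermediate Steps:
Function('A')(P, T) = Add(Mul(-24, Pow(T, -1)), Mul(159, T)) (Function('A')(P, T) = Add(Mul(Add(235, -76), T), Mul(-24, Pow(T, -1))) = Add(Mul(159, T), Mul(-24, Pow(T, -1))) = Add(Mul(-24, Pow(T, -1)), Mul(159, T)))
Add(-135723, Mul(-1, Function('A')(693, W))) = Add(-135723, Mul(-1, Add(Mul(-24, Pow(-594, -1)), Mul(159, -594)))) = Add(-135723, Mul(-1, Add(Mul(-24, Rational(-1, 594)), -94446))) = Add(-135723, Mul(-1, Add(Rational(4, 99), -94446))) = Add(-135723, Mul(-1, Rational(-9350150, 99))) = Add(-135723, Rational(9350150, 99)) = Rational(-4086427, 99)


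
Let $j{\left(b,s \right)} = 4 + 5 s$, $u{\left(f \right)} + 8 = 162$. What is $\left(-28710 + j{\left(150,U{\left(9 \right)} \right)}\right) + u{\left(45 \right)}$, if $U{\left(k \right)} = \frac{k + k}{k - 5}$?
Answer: $- \frac{57059}{2} \approx -28530.0$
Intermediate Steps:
$U{\left(k \right)} = \frac{2 k}{-5 + k}$
$u{\left(f \right)} = 154$ ($u{\left(f \right)} = -8 + 162 = 154$)
$\left(-28710 + j{\left(150,U{\left(9 \right)} \right)}\right) + u{\left(45 \right)} = \left(-28710 + \left(4 + 5 \cdot 2 \cdot 9 \frac{1}{-5 + 9}\right)\right) + 154 = \left(-28710 + \left(4 + 5 \cdot 2 \cdot 9 \cdot \frac{1}{4}\right)\right) + 154 = \left(-28710 + \left(4 + 5 \cdot \frac{9}{2}\right)\right) + 154 = \left(-28710 + \left(4 + \frac{45}{2}\right)\right) + 154 = \left(-28710 + \frac{53}{2}\right) + 154 = - \frac{57367}{2} + 154 = - \frac{57059}{2}$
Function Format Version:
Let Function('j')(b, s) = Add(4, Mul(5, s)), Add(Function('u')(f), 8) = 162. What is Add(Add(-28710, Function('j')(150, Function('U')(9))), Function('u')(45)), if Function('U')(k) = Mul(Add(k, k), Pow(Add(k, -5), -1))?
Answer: Rational(-57059, 2) ≈ -28530.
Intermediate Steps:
Function('U')(k) = Mul(2, k, Pow(Add(-5, k), -1)) (Function('U')(k) = Mul(Mul(2, k), Pow(Add(-5, k), -1)) = Mul(2, k, Pow(Add(-5, k), -1)))
Function('u')(f) = 154 (Function('u')(f) = Add(-8, 162) = 154)
Add(Add(-28710, Function('j')(150, Function('U')(9))), Function('u')(45)) = Add(Add(-28710, Add(4, Mul(5, Mul(2, 9, Pow(Add(-5, 9), -1))))), 154) = Add(Add(-28710, Add(4, Mul(5, Mul(2, 9, Pow(4, -1))))), 154) = Add(Add(-28710, Add(4, Mul(5, Mul(2, 9, Rational(1, 4))))), 154) = Add(Add(-28710, Add(4, Mul(5, Rational(9, 2)))), 154) = Add(Add(-28710, Add(4, Rational(45, 2))), 154) = Add(Add(-28710, Rational(53, 2)), 154) = Add(Rational(-57367, 2), 154) = Rational(-57059, 2)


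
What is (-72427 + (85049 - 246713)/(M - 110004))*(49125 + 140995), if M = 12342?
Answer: -224126257730200/16277 ≈ -1.3770e+10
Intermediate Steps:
(-72427 + (85049 - 246713)/(M - 110004))*(49125 + 140995) = (-72427 + (85049 - 246713)/(12342 - 110004))*(49125 + 140995) = (-72427 - 161664/(-97662))*190120 = (-72427 - 161664*(-1/97662))*190120 = (-72427 + 26944/16277)*190120 = -1178867335/16277*190120 = -224126257730200/16277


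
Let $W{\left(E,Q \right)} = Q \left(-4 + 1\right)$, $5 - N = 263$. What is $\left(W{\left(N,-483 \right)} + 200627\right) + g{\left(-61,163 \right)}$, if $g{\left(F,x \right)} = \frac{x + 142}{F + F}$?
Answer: $\frac{404147}{2} \approx 2.0207 \cdot 10^{5}$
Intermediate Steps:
$N = -258$ ($N = 5 - 263 = -258$)
$W{\left(E,Q \right)} = - 3 Q$ ($W{\left(E,Q \right)} = Q \left(-3\right) = - 3 Q$)
$g{\left(F,x \right)} = \frac{142 + x}{2 F}$
$\left(W{\left(N,-483 \right)} + 200627\right) + g{\left(-61,163 \right)} = \left(\left(-3\right) \left(-483\right) + 200627\right) + \frac{142 + 163}{2 \left(-61\right)} = \left(1449 + 200627\right) + \frac{1}{2} \left(- \frac{1}{61}\right) 305 = 202076 - \frac{5}{2} = \frac{404147}{2}$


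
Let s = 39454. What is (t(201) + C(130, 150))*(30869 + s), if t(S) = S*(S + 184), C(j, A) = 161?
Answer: 5453267358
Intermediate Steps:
t(S) = S*(184 + S)
(t(201) + C(130, 150))*(30869 + s) = (201*(184 + 201) + 161)*(30869 + 39454) = (201*385 + 161)*70323 = (77385 + 161)*70323 = 77546*70323 = 5453267358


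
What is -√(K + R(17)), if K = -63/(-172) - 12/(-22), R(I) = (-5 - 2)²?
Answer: -√44666809/946 ≈ -7.0648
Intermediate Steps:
R(I) = 49 (R(I) = (-7)² = 49)
K = 1725/1892 (K = -63*(-1/172) - 12*(-1/22) = 63/172 + 6/11 = 1725/1892 ≈ 0.91173)
-√(K + R(17)) = -√(1725/1892 + 49) = -√(94433/1892) = -√44666809/946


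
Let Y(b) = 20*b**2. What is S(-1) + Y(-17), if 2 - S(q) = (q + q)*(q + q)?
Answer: 5778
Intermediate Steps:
S(q) = 2 - 4*q**2 (S(q) = 2 - (q + q)*(q + q) = 2 - 2*q*2*q = 2 - 4*q**2)
S(-1) + Y(-17) = (2 - 4*(-1)**2) + 20*(-17)**2 = (2 - 4*1) + 20*289 = (2 - 4) + 5780 = -2 + 5780 = 5778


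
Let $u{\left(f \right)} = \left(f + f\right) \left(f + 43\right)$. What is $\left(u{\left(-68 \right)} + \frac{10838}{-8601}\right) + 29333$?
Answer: $\frac{281525695}{8601} \approx 32732.0$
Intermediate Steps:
$u{\left(f \right)} = 2 f \left(43 + f\right)$
$\left(u{\left(-68 \right)} + \frac{10838}{-8601}\right) + 29333 = \left(2 \left(-68\right) \left(43 - 68\right) + \frac{10838}{-8601}\right) + 29333 = \left(2 \left(-68\right) \left(-25\right) + 10838 \left(- \frac{1}{8601}\right)\right) + 29333 = \left(3400 - \frac{10838}{8601}\right) + 29333 = \frac{29232562}{8601} + 29333 = \frac{281525695}{8601}$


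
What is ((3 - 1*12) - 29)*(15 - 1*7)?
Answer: -304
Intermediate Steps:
((3 - 1*12) - 29)*(15 - 1*7) = ((3 - 12) - 29)*(15 - 7) = (-9 - 29)*8 = -38*8 = -304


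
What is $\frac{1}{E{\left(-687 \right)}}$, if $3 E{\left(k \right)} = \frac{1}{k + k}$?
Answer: $-4122$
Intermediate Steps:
$E{\left(k \right)} = \frac{1}{6 k}$ ($E{\left(k \right)} = \frac{1}{3 \left(k + k\right)} = \frac{1}{3 \cdot 2 k} = \frac{\frac{1}{2} \frac{1}{k}}{3} = \frac{1}{6 k}$)
$\frac{1}{E{\left(-687 \right)}} = \frac{1}{\frac{1}{6} \frac{1}{-687}} = \frac{1}{\frac{1}{6} \left(- \frac{1}{687}\right)} = \frac{1}{- \frac{1}{4122}} = -4122$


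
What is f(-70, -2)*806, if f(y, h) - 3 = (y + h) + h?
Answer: -57226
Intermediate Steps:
f(y, h) = 3 + y + 2*h (f(y, h) = 3 + ((y + h) + h) = 3 + ((h + y) + h) = 3 + (y + 2*h) = 3 + y + 2*h)
f(-70, -2)*806 = (3 - 70 + 2*(-2))*806 = (3 - 70 - 4)*806 = -71*806 = -57226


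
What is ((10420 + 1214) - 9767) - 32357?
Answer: -30490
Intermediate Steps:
((10420 + 1214) - 9767) - 32357 = (11634 - 9767) - 32357 = 1867 - 32357 = -30490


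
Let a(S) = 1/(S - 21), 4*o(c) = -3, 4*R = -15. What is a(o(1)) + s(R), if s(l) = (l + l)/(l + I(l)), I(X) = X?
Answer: 83/87 ≈ 0.95402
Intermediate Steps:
R = -15/4 (R = (¼)*(-15) = -15/4 ≈ -3.7500)
o(c) = -¾ (o(c) = (¼)*(-3) = -¾)
a(S) = 1/(-21 + S)
s(l) = 1 (s(l) = (l + l)/(l + l) = (2*l)/((2*l)) = (2*l)*(1/(2*l)) = 1)
a(o(1)) + s(R) = 1/(-21 - ¾) + 1 = 1/(-87/4) + 1 = -4/87 + 1 = 83/87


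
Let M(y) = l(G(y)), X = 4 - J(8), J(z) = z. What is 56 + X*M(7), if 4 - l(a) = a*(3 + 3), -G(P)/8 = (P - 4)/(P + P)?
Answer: -8/7 ≈ -1.1429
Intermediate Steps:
X = -4 (X = 4 - 1*8 = 4 - 8 = -4)
G(P) = -4*(-4 + P)/P (G(P) = -8*(P - 4)/(P + P) = -8*(-4 + P)/(2*P) = -8*(-4 + P)*1/(2*P) = -4*(-4 + P)/P)
l(a) = 4 - 6*a (l(a) = 4 - a*(3 + 3) = 4 - a*6 = 4 - 6*a)
M(y) = 28 - 96/y (M(y) = 4 - 6*(-4 + 16/y) = 4 + (24 - 96/y) = 28 - 96/y)
56 + X*M(7) = 56 - 4*(28 - 96/7) = 56 - 4*100/7 = 56 - 400/7 = -8/7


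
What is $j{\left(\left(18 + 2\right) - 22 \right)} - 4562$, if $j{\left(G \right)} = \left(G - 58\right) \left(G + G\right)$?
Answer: $-4322$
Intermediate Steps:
$j{\left(G \right)} = 2 G \left(-58 + G\right)$ ($j{\left(G \right)} = \left(-58 + G\right) 2 G = 2 G \left(-58 + G\right)$)
$j{\left(\left(18 + 2\right) - 22 \right)} - 4562 = 2 \left(\left(18 + 2\right) - 22\right) \left(-58 + \left(\left(18 + 2\right) - 22\right)\right) - 4562 = 2 \left(20 - 22\right) \left(-58 + \left(20 - 22\right)\right) - 4562 = 2 \left(-2\right) \left(-58 - 2\right) - 4562 = 2 \left(-2\right) \left(-60\right) - 4562 = 240 - 4562 = -4322$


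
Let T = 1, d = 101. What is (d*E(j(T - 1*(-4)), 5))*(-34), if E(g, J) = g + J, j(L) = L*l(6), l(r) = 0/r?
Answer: -17170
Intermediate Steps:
l(r) = 0
j(L) = 0 (j(L) = L*0 = 0)
E(g, J) = J + g
(d*E(j(T - 1*(-4)), 5))*(-34) = (101*(5 + 0))*(-34) = (101*5)*(-34) = 505*(-34) = -17170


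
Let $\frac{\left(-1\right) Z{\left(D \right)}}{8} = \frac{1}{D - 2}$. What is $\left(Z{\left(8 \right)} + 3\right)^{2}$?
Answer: $\frac{25}{9} \approx 2.7778$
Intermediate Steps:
$Z{\left(D \right)} = - \frac{8}{-2 + D}$ ($Z{\left(D \right)} = - \frac{8}{D - 2} = - \frac{8}{-2 + D}$)
$\left(Z{\left(8 \right)} + 3\right)^{2} = \left(- \frac{8}{-2 + 8} + 3\right)^{2} = \left(- \frac{8}{6} + 3\right)^{2} = \left(\left(-8\right) \frac{1}{6} + 3\right)^{2} = \left(- \frac{4}{3} + 3\right)^{2} = \left(\frac{5}{3}\right)^{2} = \frac{25}{9}$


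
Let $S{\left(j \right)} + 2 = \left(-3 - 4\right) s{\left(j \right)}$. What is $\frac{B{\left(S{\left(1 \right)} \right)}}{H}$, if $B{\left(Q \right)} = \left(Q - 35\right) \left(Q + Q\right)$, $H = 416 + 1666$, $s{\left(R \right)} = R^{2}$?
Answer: $\frac{132}{347} \approx 0.3804$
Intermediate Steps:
$S{\left(j \right)} = -2 - 7 j^{2}$ ($S{\left(j \right)} = -2 + \left(-3 - 4\right) j^{2} = -2 - 7 j^{2}$)
$H = 2082$
$B{\left(Q \right)} = 2 Q \left(-35 + Q\right)$ ($B{\left(Q \right)} = \left(-35 + Q\right) 2 Q = 2 Q \left(-35 + Q\right)$)
$\frac{B{\left(S{\left(1 \right)} \right)}}{H} = \frac{2 \left(-2 - 7 \cdot 1^{2}\right) \left(-35 - \left(2 + 7 \cdot 1^{2}\right)\right)}{2082} = 2 \left(-2 - 7\right) \left(-35 - 9\right) \frac{1}{2082} = 2 \left(-9\right) \left(-35 - 9\right) \frac{1}{2082} = 2 \left(-9\right) \left(-44\right) \frac{1}{2082} = 792 \cdot \frac{1}{2082} = \frac{132}{347}$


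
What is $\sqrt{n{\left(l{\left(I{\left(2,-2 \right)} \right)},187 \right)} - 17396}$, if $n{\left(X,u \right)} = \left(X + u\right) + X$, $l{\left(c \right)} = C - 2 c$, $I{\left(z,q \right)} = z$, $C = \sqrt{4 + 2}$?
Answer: $\sqrt{-17217 + 2 \sqrt{6}} \approx 131.19 i$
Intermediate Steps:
$C = \sqrt{6} \approx 2.4495$
$l{\left(c \right)} = \sqrt{6} - 2 c$
$n{\left(X,u \right)} = u + 2 X$
$\sqrt{n{\left(l{\left(I{\left(2,-2 \right)} \right)},187 \right)} - 17396} = \sqrt{\left(187 + 2 \left(\sqrt{6} - 4\right)\right) - 17396} = \sqrt{\left(187 + 2 \left(-4 + \sqrt{6}\right)\right) - 17396} = \sqrt{\left(187 - \left(8 - 2 \sqrt{6}\right)\right) - 17396} = \sqrt{\left(179 + 2 \sqrt{6}\right) - 17396} = \sqrt{-17217 + 2 \sqrt{6}}$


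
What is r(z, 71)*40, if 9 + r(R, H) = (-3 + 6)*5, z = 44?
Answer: 240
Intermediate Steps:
r(R, H) = 6 (r(R, H) = -9 + (-3 + 6)*5 = -9 + 3*5 = -9 + 15 = 6)
r(z, 71)*40 = 6*40 = 240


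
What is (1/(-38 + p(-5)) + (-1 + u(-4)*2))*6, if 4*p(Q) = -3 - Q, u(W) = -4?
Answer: -1354/25 ≈ -54.160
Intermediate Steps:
p(Q) = -3/4 - Q/4 (p(Q) = (-3 - Q)/4 = -3/4 - Q/4)
(1/(-38 + p(-5)) + (-1 + u(-4)*2))*6 = (1/(-38 + (-3/4 - 1/4*(-5))) + (-1 - 4*2))*6 = (1/(-38 + (-3/4 + 5/4)) + (-1 - 8))*6 = (1/(-38 + 1/2) - 9)*6 = (1/(-75/2) - 9)*6 = (-2/75 - 9)*6 = -677/75*6 = -1354/25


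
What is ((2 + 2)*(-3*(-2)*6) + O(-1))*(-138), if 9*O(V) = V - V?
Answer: -19872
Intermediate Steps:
O(V) = 0 (O(V) = (V - V)/9 = (⅑)*0 = 0)
((2 + 2)*(-3*(-2)*6) + O(-1))*(-138) = ((2 + 2)*(-3*(-2)*6) + 0)*(-138) = (4*(6*6) + 0)*(-138) = (4*36 + 0)*(-138) = (144 + 0)*(-138) = 144*(-138) = -19872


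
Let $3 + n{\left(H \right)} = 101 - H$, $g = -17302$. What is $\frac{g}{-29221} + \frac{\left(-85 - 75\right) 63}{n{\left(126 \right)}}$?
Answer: $\frac{10536862}{29221} \approx 360.59$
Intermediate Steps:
$n{\left(H \right)} = 98 - H$ ($n{\left(H \right)} = -3 - \left(-101 + H\right) = 98 - H$)
$\frac{g}{-29221} + \frac{\left(-85 - 75\right) 63}{n{\left(126 \right)}} = - \frac{17302}{-29221} + \frac{\left(-85 - 75\right) 63}{98 - 126} = \left(-17302\right) \left(- \frac{1}{29221}\right) + \frac{\left(-160\right) 63}{98 - 126} = \frac{17302}{29221} - \frac{10080}{-28} = \frac{17302}{29221} - -360 = \frac{17302}{29221} + 360 = \frac{10536862}{29221}$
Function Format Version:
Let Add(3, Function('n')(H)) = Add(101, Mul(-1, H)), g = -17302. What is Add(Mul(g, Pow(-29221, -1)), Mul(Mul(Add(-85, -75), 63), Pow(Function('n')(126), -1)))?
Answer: Rational(10536862, 29221) ≈ 360.59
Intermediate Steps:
Function('n')(H) = Add(98, Mul(-1, H)) (Function('n')(H) = Add(-3, Add(101, Mul(-1, H))) = Add(98, Mul(-1, H)))
Add(Mul(g, Pow(-29221, -1)), Mul(Mul(Add(-85, -75), 63), Pow(Function('n')(126), -1))) = Add(Mul(-17302, Pow(-29221, -1)), Mul(Mul(Add(-85, -75), 63), Pow(Add(98, Mul(-1, 126)), -1))) = Add(Mul(-17302, Rational(-1, 29221)), Mul(Mul(-160, 63), Pow(Add(98, -126), -1))) = Add(Rational(17302, 29221), Mul(-10080, Pow(-28, -1))) = Add(Rational(17302, 29221), Mul(-10080, Rational(-1, 28))) = Add(Rational(17302, 29221), 360) = Rational(10536862, 29221)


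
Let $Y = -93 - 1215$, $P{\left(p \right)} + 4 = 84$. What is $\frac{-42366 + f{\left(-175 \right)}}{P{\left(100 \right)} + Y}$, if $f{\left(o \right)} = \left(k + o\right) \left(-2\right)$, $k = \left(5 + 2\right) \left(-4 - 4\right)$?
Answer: $\frac{10476}{307} \approx 34.124$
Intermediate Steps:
$P{\left(p \right)} = 80$ ($P{\left(p \right)} = -4 + 84 = 80$)
$k = -56$ ($k = 7 \left(-8\right) = -56$)
$f{\left(o \right)} = 112 - 2 o$ ($f{\left(o \right)} = \left(-56 + o\right) \left(-2\right) = 112 - 2 o$)
$Y = -1308$ ($Y = -93 - 1215 = -1308$)
$\frac{-42366 + f{\left(-175 \right)}}{P{\left(100 \right)} + Y} = \frac{-42366 + \left(112 - -350\right)}{80 - 1308} = \frac{-42366 + \left(112 + 350\right)}{-1228} = \left(-42366 + 462\right) \left(- \frac{1}{1228}\right) = \left(-41904\right) \left(- \frac{1}{1228}\right) = \frac{10476}{307}$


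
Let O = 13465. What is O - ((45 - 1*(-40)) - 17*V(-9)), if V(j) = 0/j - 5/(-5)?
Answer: 13397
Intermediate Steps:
V(j) = 1 (V(j) = 0 - 5*(-1/5) = 0 + 1 = 1)
O - ((45 - 1*(-40)) - 17*V(-9)) = 13465 - ((45 - 1*(-40)) - 17*1) = 13465 - ((45 + 40) - 17) = 13465 - (85 - 17) = 13465 - 1*68 = 13465 - 68 = 13397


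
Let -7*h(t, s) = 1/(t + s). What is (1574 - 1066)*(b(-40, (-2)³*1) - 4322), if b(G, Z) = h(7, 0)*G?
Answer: -107562904/49 ≈ -2.1952e+6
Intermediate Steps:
h(t, s) = -1/(7*(s + t)) (h(t, s) = -1/(7*(t + s)) = -1/(7*(s + t)))
b(G, Z) = -G/49 (b(G, Z) = (-1/(7*0 + 7*7))*G = (-1/(0 + 49))*G = (-1/49)*G = (-1*1/49)*G = -G/49)
(1574 - 1066)*(b(-40, (-2)³*1) - 4322) = (1574 - 1066)*(-1/49*(-40) - 4322) = 508*(40/49 - 4322) = 508*(-211738/49) = -107562904/49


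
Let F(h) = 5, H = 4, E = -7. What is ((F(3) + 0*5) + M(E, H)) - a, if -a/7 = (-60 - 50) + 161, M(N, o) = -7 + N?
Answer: 348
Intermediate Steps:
a = -357 (a = -7*((-60 - 50) + 161) = -7*(-110 + 161) = -7*51 = -357)
((F(3) + 0*5) + M(E, H)) - a = ((5 + 0*5) + (-7 - 7)) - 1*(-357) = ((5 + 0) - 14) + 357 = (5 - 14) + 357 = -9 + 357 = 348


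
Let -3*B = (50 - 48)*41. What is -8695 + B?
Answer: -26167/3 ≈ -8722.3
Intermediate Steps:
B = -82/3 (B = -(50 - 48)*41/3 = -2*41/3 = -1/3*82 = -82/3 ≈ -27.333)
-8695 + B = -8695 - 82/3 = -26167/3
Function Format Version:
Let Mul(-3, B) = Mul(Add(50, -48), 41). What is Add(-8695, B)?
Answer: Rational(-26167, 3) ≈ -8722.3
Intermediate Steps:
B = Rational(-82, 3) (B = Mul(Rational(-1, 3), Mul(Add(50, -48), 41)) = Mul(Rational(-1, 3), Mul(2, 41)) = Mul(Rational(-1, 3), 82) = Rational(-82, 3) ≈ -27.333)
Add(-8695, B) = Add(-8695, Rational(-82, 3)) = Rational(-26167, 3)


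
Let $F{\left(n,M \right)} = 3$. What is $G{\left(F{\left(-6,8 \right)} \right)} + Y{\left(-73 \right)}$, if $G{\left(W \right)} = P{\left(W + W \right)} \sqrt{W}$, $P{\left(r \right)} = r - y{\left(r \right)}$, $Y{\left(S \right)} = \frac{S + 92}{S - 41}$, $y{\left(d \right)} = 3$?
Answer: $- \frac{1}{6} + 3 \sqrt{3} \approx 5.0295$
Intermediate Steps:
$Y{\left(S \right)} = \frac{92 + S}{-41 + S}$
$P{\left(r \right)} = -3 + r$ ($P{\left(r \right)} = r - 3 = -3 + r$)
$G{\left(W \right)} = \sqrt{W} \left(-3 + 2 W\right)$ ($G{\left(W \right)} = \left(-3 + \left(W + W\right)\right) \sqrt{W} = \left(-3 + 2 W\right) \sqrt{W} = \sqrt{W} \left(-3 + 2 W\right)$)
$G{\left(F{\left(-6,8 \right)} \right)} + Y{\left(-73 \right)} = \sqrt{3} \left(-3 + 2 \cdot 3\right) + \frac{92 - 73}{-41 - 73} = \sqrt{3} \left(-3 + 6\right) + \frac{1}{-114} \cdot 19 = \sqrt{3} \cdot 3 - \frac{1}{6} = 3 \sqrt{3} - \frac{1}{6} = - \frac{1}{6} + 3 \sqrt{3}$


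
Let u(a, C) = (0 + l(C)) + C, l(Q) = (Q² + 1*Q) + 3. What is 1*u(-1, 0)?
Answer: 3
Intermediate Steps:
l(Q) = 3 + Q + Q² (l(Q) = (Q² + Q) + 3 = (Q + Q²) + 3 = 3 + Q + Q²)
u(a, C) = 3 + C² + 2*C (u(a, C) = (0 + (3 + C + C²)) + C = (3 + C + C²) + C = 3 + C² + 2*C)
1*u(-1, 0) = 1*(3 + 0² + 2*0) = 1*(3 + 0 + 0) = 1*3 = 3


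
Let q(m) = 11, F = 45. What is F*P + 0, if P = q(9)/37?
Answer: 495/37 ≈ 13.378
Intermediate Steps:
P = 11/37 ≈ 0.29730
F*P + 0 = 45*(11/37) + 0 = 495/37 + 0 = 495/37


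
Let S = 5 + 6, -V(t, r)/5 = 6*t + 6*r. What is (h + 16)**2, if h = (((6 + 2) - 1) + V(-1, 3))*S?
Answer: 321489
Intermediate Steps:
V(t, r) = -30*r - 30*t (V(t, r) = -5*(6*t + 6*r) = -5*(6*r + 6*t) = -30*r - 30*t)
S = 11
h = -583 (h = (((6 + 2) - 1) + (-30*3 - 30*(-1)))*11 = ((8 - 1) + (-90 + 30))*11 = (7 - 60)*11 = -53*11 = -583)
(h + 16)**2 = (-583 + 16)**2 = (-567)**2 = 321489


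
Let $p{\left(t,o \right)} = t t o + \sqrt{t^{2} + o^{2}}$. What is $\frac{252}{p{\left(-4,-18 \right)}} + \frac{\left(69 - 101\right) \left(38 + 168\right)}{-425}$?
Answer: $\frac{128420192}{8776675} - \frac{126 \sqrt{85}}{20651} \approx 14.576$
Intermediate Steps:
$p{\left(t,o \right)} = \sqrt{o^{2} + t^{2}} + o t^{2}$ ($p{\left(t,o \right)} = t^{2} o + \sqrt{o^{2} + t^{2}} = o t^{2} + \sqrt{o^{2} + t^{2}} = \sqrt{o^{2} + t^{2}} + o t^{2}$)
$\frac{252}{p{\left(-4,-18 \right)}} + \frac{\left(69 - 101\right) \left(38 + 168\right)}{-425} = \frac{252}{\sqrt{\left(-18\right)^{2} + \left(-4\right)^{2}} - 18 \left(-4\right)^{2}} + \frac{\left(69 - 101\right) \left(38 + 168\right)}{-425} = \frac{252}{\sqrt{324 + 16} - 288} + \left(-32\right) 206 \left(- \frac{1}{425}\right) = \frac{252}{\sqrt{340} - 288} - - \frac{6592}{425} = \frac{252}{2 \sqrt{85} - 288} + \frac{6592}{425} = \frac{252}{-288 + 2 \sqrt{85}} + \frac{6592}{425} = \frac{6592}{425} + \frac{252}{-288 + 2 \sqrt{85}}$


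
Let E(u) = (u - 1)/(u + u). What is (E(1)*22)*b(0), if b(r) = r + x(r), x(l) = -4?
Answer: 0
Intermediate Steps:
E(u) = (-1 + u)/(2*u) (E(u) = (-1 + u)/((2*u)) = (-1 + u)*(1/(2*u)) = (-1 + u)/(2*u))
b(r) = -4 + r (b(r) = r - 4 = -4 + r)
(E(1)*22)*b(0) = (((½)*(-1 + 1)/1)*22)*(-4 + 0) = (((½)*1*0)*22)*(-4) = (0*22)*(-4) = 0*(-4) = 0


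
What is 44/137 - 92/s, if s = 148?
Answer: -1523/5069 ≈ -0.30045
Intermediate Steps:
44/137 - 92/s = 44/137 - 92/148 = 44*(1/137) - 92*1/148 = 44/137 - 23/37 = -1523/5069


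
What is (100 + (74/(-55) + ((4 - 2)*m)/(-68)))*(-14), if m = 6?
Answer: -1289078/935 ≈ -1378.7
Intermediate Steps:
(100 + (74/(-55) + ((4 - 2)*m)/(-68)))*(-14) = (100 + (74/(-55) + ((4 - 2)*6)/(-68)))*(-14) = (100 + (74*(-1/55) + (2*6)*(-1/68)))*(-14) = (100 + (-74/55 + 12*(-1/68)))*(-14) = (100 + (-74/55 - 3/17))*(-14) = (100 - 1423/935)*(-14) = (92077/935)*(-14) = -1289078/935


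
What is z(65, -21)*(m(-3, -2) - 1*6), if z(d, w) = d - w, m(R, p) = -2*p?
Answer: -172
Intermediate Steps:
z(65, -21)*(m(-3, -2) - 1*6) = (65 - 1*(-21))*(-2*(-2) - 1*6) = (65 + 21)*(4 - 6) = 86*(-2) = -172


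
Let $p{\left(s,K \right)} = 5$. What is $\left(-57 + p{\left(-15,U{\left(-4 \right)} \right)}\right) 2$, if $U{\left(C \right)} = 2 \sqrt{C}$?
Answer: $-104$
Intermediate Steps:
$\left(-57 + p{\left(-15,U{\left(-4 \right)} \right)}\right) 2 = \left(-57 + 5\right) 2 = \left(-52\right) 2 = -104$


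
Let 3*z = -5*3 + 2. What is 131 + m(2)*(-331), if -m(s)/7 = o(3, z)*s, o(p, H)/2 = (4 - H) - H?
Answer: 352577/3 ≈ 1.1753e+5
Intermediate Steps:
z = -13/3 (z = (-5*3 + 2)/3 = (-15 + 2)/3 = (1/3)*(-13) = -13/3 ≈ -4.3333)
o(p, H) = 8 - 4*H (o(p, H) = 2*((4 - H) - H) = 2*(4 - 2*H) = 8 - 4*H)
m(s) = -532*s/3 (m(s) = -7*(8 - 4*(-13/3))*s = -7*(8 + 52/3)*s = -532*s/3)
131 + m(2)*(-331) = 131 - 532/3*2*(-331) = 131 - 1064/3*(-331) = 131 + 352184/3 = 352577/3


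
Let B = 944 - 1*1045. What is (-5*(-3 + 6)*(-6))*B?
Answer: -9090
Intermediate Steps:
B = -101 (B = 944 - 1045 = -101)
(-5*(-3 + 6)*(-6))*B = (-5*(-3 + 6)*(-6))*(-101) = (-5*3*(-6))*(-101) = -15*(-6)*(-101) = 90*(-101) = -9090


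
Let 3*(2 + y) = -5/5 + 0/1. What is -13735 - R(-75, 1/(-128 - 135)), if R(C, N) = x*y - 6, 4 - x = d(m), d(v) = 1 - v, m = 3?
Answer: -13715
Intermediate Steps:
y = -7/3 (y = -2 + (-5/5 + 0/1)/3 = -2 + (-5*1/5 + 0*1)/3 = -2 + (-1 + 0)/3 = -2 + (1/3)*(-1) = -2 - 1/3 = -7/3 ≈ -2.3333)
x = 6 (x = 4 - (1 - 1*3) = 4 - (1 - 3) = 4 - 1*(-2) = 4 + 2 = 6)
R(C, N) = -20 (R(C, N) = 6*(-7/3) - 6 = -14 - 6 = -20)
-13735 - R(-75, 1/(-128 - 135)) = -13735 - 1*(-20) = -13735 + 20 = -13715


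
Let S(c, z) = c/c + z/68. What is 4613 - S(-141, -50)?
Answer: 156833/34 ≈ 4612.7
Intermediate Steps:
S(c, z) = 1 + z/68 (S(c, z) = 1 + z*(1/68) = 1 + z/68)
4613 - S(-141, -50) = 4613 - (1 + (1/68)*(-50)) = 4613 - (1 - 25/34) = 4613 - 1*9/34 = 4613 - 9/34 = 156833/34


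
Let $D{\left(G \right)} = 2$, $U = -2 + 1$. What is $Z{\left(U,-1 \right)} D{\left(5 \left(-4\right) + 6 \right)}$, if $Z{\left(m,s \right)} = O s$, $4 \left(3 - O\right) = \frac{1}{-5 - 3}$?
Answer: $- \frac{97}{16} \approx -6.0625$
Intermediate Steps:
$O = \frac{97}{32}$ ($O = 3 - \frac{1}{4 \left(-5 - 3\right)} = 3 - \frac{1}{4 \left(-8\right)} = 3 - - \frac{1}{32} = 3 + \frac{1}{32} = \frac{97}{32} \approx 3.0313$)
$U = -1$
$Z{\left(m,s \right)} = \frac{97 s}{32}$
$Z{\left(U,-1 \right)} D{\left(5 \left(-4\right) + 6 \right)} = \frac{97}{32} \left(-1\right) 2 = \left(- \frac{97}{32}\right) 2 = - \frac{97}{16}$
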